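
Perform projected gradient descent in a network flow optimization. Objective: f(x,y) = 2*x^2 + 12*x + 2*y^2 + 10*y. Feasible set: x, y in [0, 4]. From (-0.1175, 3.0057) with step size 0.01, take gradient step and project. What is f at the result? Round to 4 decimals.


Step 1: Compute gradient at (-0.1175, 3.0057).
grad_x = 2*2*-0.1175 + 12 = 11.53
grad_y = 2*2*3.0057 + 10 = 22.0228
Step 2: Gradient step.
x_raw = -0.1175 - 0.01*11.53 = -0.2328
y_raw = 3.0057 - 0.01*22.0228 = 2.7855
Step 3: Project onto [0, 4].
x_proj = clip(-0.2328) = 0.0
y_proj = clip(2.7855) = 2.7855
Step 4: Evaluate f.
f(0.0, 2.7855) = 43.3724


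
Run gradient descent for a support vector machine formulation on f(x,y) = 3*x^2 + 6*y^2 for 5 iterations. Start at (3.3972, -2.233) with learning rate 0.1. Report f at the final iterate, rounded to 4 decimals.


Gradient descent on f(x,y) = 3*x^2 + 6*y^2.
Starting point: (3.3972, -2.233), alpha = 0.1
Step 1: grad_x = 2*3*3.3972 = 20.3832, grad_y = 2*6*-2.233 = -26.796
  x_1 = 3.3972 - 0.1*20.3832 = 1.3589
  y_1 = -2.233 - 0.1*-26.796 = 0.4466
Step 2: grad_x = 2*3*1.3589 = 8.1533, grad_y = 2*6*0.4466 = 5.3592
  x_2 = 1.3589 - 0.1*8.1533 = 0.5436
  y_2 = 0.4466 - 0.1*5.3592 = -0.0893
Step 3: grad_x = 2*3*0.5436 = 3.2613, grad_y = 2*6*-0.0893 = -1.0718
  x_3 = 0.5436 - 0.1*3.2613 = 0.2174
  y_3 = -0.0893 - 0.1*-1.0718 = 0.0179
Step 4: grad_x = 2*3*0.2174 = 1.3045, grad_y = 2*6*0.0179 = 0.2144
  x_4 = 0.2174 - 0.1*1.3045 = 0.087
  y_4 = 0.0179 - 0.1*0.2144 = -0.0036
Step 5: grad_x = 2*3*0.087 = 0.5218, grad_y = 2*6*-0.0036 = -0.0429
  x_5 = 0.087 - 0.1*0.5218 = 0.0348
  y_5 = -0.0036 - 0.1*-0.0429 = 0.0007
f(0.0348, 0.0007) = 3*0.0348^2 + 6*0.0007^2 = 0.0036


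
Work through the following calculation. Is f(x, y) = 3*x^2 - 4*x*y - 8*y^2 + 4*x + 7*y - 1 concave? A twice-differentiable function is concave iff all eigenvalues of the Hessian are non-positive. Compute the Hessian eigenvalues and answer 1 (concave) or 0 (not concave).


The Hessian of f(x,y) = 3*x^2 - 4*x*y - 8*y^2 + 4*x + 7*y - 1 is:
H = [[6, -4], [-4, -16]]
Trace = 6 - 16 = -10
Determinant = 6*-16 - (-4)^2 = -112
Discriminant = (-10)^2 - 4*-112 = 548.0
Eigenvalues: lambda_1 = -16.7047, lambda_2 = 6.7047
The function is not concave.

0


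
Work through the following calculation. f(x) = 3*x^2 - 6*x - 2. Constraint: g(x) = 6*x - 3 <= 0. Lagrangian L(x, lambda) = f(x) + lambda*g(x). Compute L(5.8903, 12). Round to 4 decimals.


Step 1: Evaluate f(x).
f(5.8903) = 3*5.8903^2 - 6*5.8903 - 2 = 66.7451
Step 2: Evaluate g(x).
g(5.8903) = 6*5.8903 - 3 = 32.3418
Step 3: Compute Lagrangian.
L = 66.7451 + 12*32.3418 = 454.8467


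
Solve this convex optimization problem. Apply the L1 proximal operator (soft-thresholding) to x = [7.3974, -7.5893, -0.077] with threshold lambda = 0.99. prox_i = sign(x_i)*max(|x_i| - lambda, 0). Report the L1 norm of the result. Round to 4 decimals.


Soft-thresholding with lambda = 0.99:
prox(7.3974) = sign(7.3974)*max(|7.3974| - 0.99, 0) = 6.4074
prox(-7.5893) = sign(-7.5893)*max(|-7.5893| - 0.99, 0) = -6.5993
prox(-0.077) = sign(-0.077)*max(|-0.077| - 0.99, 0) = 0.0
prox(x) = [6.4074, -6.5993, 0.0]
||prox(x)||_1 = 6.4074 + 6.5993 + 0.0 = 13.0067


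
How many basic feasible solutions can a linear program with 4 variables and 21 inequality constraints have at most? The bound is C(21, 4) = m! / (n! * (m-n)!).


Each vertex corresponds to some choice of n active constraints out of m, so the number of vertices is at most C(m, n) = m! / (n!(m-n)!).
m = 21, n = 4
Numerator: 21 * 20 * 19 * 18
Denominator: 4! = 24
C(21, 4) = 5985


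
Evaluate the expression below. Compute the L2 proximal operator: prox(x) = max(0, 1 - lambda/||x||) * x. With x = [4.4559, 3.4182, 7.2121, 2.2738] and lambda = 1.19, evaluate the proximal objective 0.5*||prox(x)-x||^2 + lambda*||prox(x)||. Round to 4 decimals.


Step 1: Compute ||x||.
||x|| = 9.4193
Step 2: Compute scaling factor.
scale = max(0, 1 - 1.19/9.4193) = 0.8737
Step 3: prox(x) = [3.893, 2.9864, 6.301, 1.9865]
||prox(x)|| = 8.2293
Step 4: Proximal objective.
0.5*||prox-x||^2 = 0.7081
lambda*||prox|| = 9.7929
Total = 10.5009


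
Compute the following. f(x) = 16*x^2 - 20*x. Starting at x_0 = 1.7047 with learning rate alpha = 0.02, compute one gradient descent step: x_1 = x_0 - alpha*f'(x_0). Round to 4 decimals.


We compute the gradient at x_0 and apply the update.
f'(x) = 32*x - 20
f'(1.7047) = 32*1.7047 - 20 = 34.5504
x_1 = 1.7047 - 0.02*34.5504 = 1.0137


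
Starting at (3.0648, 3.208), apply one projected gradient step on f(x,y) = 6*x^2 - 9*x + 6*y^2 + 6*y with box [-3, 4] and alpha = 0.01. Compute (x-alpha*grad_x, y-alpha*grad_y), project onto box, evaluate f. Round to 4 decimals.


Step 1: Compute gradient at (3.0648, 3.208).
grad_x = 2*6*3.0648 - 9 = 27.7776
grad_y = 2*6*3.208 + 6 = 44.496
Step 2: Gradient step.
x_raw = 3.0648 - 0.01*27.7776 = 2.787
y_raw = 3.208 - 0.01*44.496 = 2.763
Step 3: Project onto [-3, 4].
x_proj = clip(2.787) = 2.787
y_proj = clip(2.763) = 2.763
Step 4: Evaluate f.
f(2.787, 2.763) = 83.9064


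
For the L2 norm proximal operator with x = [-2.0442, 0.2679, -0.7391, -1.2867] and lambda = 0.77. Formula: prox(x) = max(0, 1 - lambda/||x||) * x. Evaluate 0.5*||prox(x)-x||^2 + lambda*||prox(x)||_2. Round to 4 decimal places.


Step 1: Compute ||x||.
||x|| = 2.5402
Step 2: Compute scaling factor.
scale = max(0, 1 - 0.77/2.5402) = 0.6969
Step 3: prox(x) = [-1.4245, 0.1867, -0.5151, -0.8967]
||prox(x)|| = 1.7702
Step 4: Proximal objective.
0.5*||prox-x||^2 = 0.2965
lambda*||prox|| = 1.3631
Total = 1.6595


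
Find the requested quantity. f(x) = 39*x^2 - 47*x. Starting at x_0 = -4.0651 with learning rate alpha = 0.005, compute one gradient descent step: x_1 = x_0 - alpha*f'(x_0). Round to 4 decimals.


We compute the gradient at x_0 and apply the update.
f'(x) = 78*x - 47
f'(-4.0651) = 78*-4.0651 - 47 = -364.0778
x_1 = -4.0651 - 0.005*-364.0778 = -2.2447


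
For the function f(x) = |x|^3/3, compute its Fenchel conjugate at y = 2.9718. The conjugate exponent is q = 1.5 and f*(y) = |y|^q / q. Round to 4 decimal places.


The conjugate exponent q satisfies 1/p + 1/q = 1.
p = 3, so q = 3/(3 - 1) = 1.5
|y|^q = 2.9718^1.5 = 5.1231
f*(2.9718) = 5.1231 / 1.5 = 3.4154


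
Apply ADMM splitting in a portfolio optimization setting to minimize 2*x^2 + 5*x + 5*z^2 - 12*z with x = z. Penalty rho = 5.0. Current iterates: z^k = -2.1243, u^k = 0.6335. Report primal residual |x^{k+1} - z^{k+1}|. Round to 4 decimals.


ADMM iteration with rho = 5.0, z^k = -2.1243, u^k = 0.6335
Step 1: x-update.
Minimize 2*x^2 + 5*x + (5.0/2)*(x + 2.1243 + 0.6335)^2
FOC: (2*2 + 5.0)*x = -5 + 5.0*(-2.1243 - 0.6335)
x^{k+1} = -2.0877
Step 2: z-update.
Minimize 5*z^2 - 12*z + (5.0/2)*(-2.0877 - z + 0.6335)^2
FOC: (2*5 + 5.0)*z = 12 + 5.0*(-2.0877 + 0.6335)
z^{k+1} = 0.3153
Step 3: u-update.
u^{k+1} = 0.6335 - 2.0877 - 0.3153 = -1.7694
Step 4: Primal residual = |-2.0877 - 0.3153| = 2.4029


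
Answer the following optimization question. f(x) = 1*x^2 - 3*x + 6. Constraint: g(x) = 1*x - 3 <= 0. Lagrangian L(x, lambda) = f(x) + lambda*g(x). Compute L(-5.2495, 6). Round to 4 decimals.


Step 1: Evaluate f(x).
f(-5.2495) = 1*(-5.2495)^2 - 3*(-5.2495) + 6 = 49.3058
Step 2: Evaluate g(x).
g(-5.2495) = 1*-5.2495 - 3 = -8.2495
Step 3: Compute Lagrangian.
L = 49.3058 + 6*-8.2495 = -0.1912


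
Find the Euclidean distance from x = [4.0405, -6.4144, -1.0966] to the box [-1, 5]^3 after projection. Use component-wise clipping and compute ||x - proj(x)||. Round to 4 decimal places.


Project each component onto [-1, 5].
clip(4.0405) = 4.0405, clip(-6.4144) = -1.0, clip(-1.0966) = -1.0
Projection = [4.0405, -1.0, -1.0]
Squared diffs: [0.0, 29.3157, 0.0093]
Distance = sqrt(29.325) = 5.4153


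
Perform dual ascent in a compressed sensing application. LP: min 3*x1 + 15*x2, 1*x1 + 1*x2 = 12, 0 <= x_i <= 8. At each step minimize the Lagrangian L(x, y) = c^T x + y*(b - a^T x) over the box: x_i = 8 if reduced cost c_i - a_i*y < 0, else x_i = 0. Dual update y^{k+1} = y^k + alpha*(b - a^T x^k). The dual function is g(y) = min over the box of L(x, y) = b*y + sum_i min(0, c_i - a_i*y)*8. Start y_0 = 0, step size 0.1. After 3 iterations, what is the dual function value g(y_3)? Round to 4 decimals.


Dual ascent for LP: min 3*x1 + 15*x2, 1*x1 + 1*x2 = 12, 0 <= x_i <= 8
Step 1: y^k = 0.0, reduced costs: (3.0, 15.0)
  x^k = (0.0, 0.0), subgradient = b - a^T x = 12.0
  y^{k+1} = 0.0 + 0.1*12.0 = 1.2
Step 2: y^k = 1.2, reduced costs: (1.8, 13.8)
  x^k = (0.0, 0.0), subgradient = b - a^T x = 12.0
  y^{k+1} = 1.2 + 0.1*12.0 = 2.4
Step 3: y^k = 2.4, reduced costs: (0.6, 12.6)
  x^k = (0.0, 0.0), subgradient = b - a^T x = 12.0
  y^{k+1} = 2.4 + 0.1*12.0 = 3.6
Dual objective at y_3 = 3.6: reduced costs (-0.6, 11.4), box minimizer x = (8.0, 0.0)
g(y_3) = b*y + (c1 - a1*y)*x1 + (c2 - a2*y)*x2 = 12*3.6 + (-0.6)*8.0 + 11.4*0.0 = 43.2 - 4.8 + 0.0 = 38.4


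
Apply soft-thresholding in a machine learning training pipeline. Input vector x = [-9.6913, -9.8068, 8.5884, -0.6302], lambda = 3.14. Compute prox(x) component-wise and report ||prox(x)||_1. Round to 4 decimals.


Soft-thresholding with lambda = 3.14:
prox(-9.6913) = sign(-9.6913)*max(|-9.6913| - 3.14, 0) = -6.5513
prox(-9.8068) = sign(-9.8068)*max(|-9.8068| - 3.14, 0) = -6.6668
prox(8.5884) = sign(8.5884)*max(|8.5884| - 3.14, 0) = 5.4484
prox(-0.6302) = sign(-0.6302)*max(|-0.6302| - 3.14, 0) = 0.0
prox(x) = [-6.5513, -6.6668, 5.4484, 0.0]
||prox(x)||_1 = 6.5513 + 6.6668 + 5.4484 + 0.0 = 18.6665


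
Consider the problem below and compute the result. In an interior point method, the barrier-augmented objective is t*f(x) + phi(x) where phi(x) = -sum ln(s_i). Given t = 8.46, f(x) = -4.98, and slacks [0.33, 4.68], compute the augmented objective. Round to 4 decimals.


Step 1: Compute log-barrier.
ln values: [-1.1087, 1.5433]
phi = -(-1.1087 + 1.5433) = -0.4346
Step 2: Compute augmented objective.
t*f(x) = 8.46*-4.98 = -42.1308
Total = -42.1308 - 0.4346 = -42.5654


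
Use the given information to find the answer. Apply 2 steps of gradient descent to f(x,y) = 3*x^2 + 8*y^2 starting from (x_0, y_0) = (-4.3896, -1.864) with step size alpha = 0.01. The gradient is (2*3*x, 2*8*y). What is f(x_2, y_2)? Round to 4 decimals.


Gradient descent on f(x,y) = 3*x^2 + 8*y^2.
Starting point: (-4.3896, -1.864), alpha = 0.01
Step 1: grad_x = 2*3*-4.3896 = -26.3376, grad_y = 2*8*-1.864 = -29.824
  x_1 = -4.3896 - 0.01*-26.3376 = -4.1262
  y_1 = -1.864 - 0.01*-29.824 = -1.5658
Step 2: grad_x = 2*3*-4.1262 = -24.7573, grad_y = 2*8*-1.5658 = -25.0522
  x_2 = -4.1262 - 0.01*-24.7573 = -3.8787
  y_2 = -1.5658 - 0.01*-25.0522 = -1.3152
f(-3.8787, -1.3152) = 3*(-3.8787)^2 + 8*(-1.3152)^2 = 58.9706


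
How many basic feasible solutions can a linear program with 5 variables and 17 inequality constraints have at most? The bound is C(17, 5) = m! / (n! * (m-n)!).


Each vertex corresponds to some choice of n active constraints out of m, so the number of vertices is at most C(m, n) = m! / (n!(m-n)!).
m = 17, n = 5
Numerator: 17 * 16 * 15 * 14 * 13
Denominator: 5! = 120
C(17, 5) = 6188


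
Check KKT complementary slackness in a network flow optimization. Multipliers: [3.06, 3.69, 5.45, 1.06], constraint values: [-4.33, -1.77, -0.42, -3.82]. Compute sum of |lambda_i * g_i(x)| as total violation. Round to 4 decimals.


KKT complementary slackness check:
lambda_1 * g_1 = 3.06 * -4.33 = -13.2498
lambda_2 * g_2 = 3.69 * -1.77 = -6.5313
lambda_3 * g_3 = 5.45 * -0.42 = -2.289
lambda_4 * g_4 = 1.06 * -3.82 = -4.0492
Total violation = 13.2498 + 6.5313 + 2.289 + 4.0492 = 26.1193


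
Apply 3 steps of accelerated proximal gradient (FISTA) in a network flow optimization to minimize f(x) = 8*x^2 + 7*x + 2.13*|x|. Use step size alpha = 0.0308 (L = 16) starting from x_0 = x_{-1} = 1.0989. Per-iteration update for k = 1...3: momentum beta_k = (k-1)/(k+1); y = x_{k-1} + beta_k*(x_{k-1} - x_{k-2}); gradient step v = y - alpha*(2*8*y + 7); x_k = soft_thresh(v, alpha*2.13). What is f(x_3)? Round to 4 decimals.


FISTA on f(x) = 8*x^2 + 7*x + 2.13*|x|
L = 16, alpha = 0.0308
Iteration 1: beta = 0.0, y = 1.0989 + 0.0*(1.0989 - 1.0989) = 1.0989
  grad(y) = 24.5824, v = y - alpha*grad = 0.3418
  prox(v) = soft_thresh(0.3418, 0.0656) = 0.2762
Iteration 2: beta = 0.3333, y = 0.2762 + 0.3333*(0.2762 - 1.0989) = 0.0019
  grad(y) = 7.0306, v = y - alpha*grad = -0.2146
  prox(v) = soft_thresh(-0.2146, 0.0656) = -0.149
Iteration 3: beta = 0.5, y = -0.149 + 0.5*(-0.149 - 0.2762) = -0.3616
  grad(y) = 1.2141, v = y - alpha*grad = -0.399
  prox(v) = soft_thresh(-0.399, 0.0656) = -0.3334
f(x_3) = 8*(-0.3334)^2 + 7*(-0.3334) + 2.13*|-0.3334| = -0.7344


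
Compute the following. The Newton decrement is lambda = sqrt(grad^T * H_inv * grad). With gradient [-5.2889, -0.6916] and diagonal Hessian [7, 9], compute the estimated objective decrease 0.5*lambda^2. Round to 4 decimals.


Step 1: H is diagonal, so H^(-1) * g = [-0.7556, -0.0768].
Step 2: g^T H^(-1) g = sum_i g_i^2 / H_ii
  = (-5.2889)^2/7 + (-0.6916)^2/9
  = 3.9961 + 0.0531 = 4.0492
Step 3: Objective decrease = 0.5 * g^T H^(-1) g = 2.0246


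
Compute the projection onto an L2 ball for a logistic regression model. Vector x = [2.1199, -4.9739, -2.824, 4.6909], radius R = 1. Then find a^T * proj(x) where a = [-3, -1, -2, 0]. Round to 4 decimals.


Step 1: Compute ||x|| (intermediates to 6 decimals).
||x|| = sqrt(2.1199^2 + (-4.9739)^2 + (-2.824)^2 + 4.6909^2) = 7.69501
Step 2: Project.
Since ||x|| > R, scale = R/||x|| = 1/7.69501 = 0.129954, proj(x) = scale * x
proj(x) = [0.275489, -0.646378, -0.36699, 0.609601]
Step 3: Dot product.
a^T * proj(x) = -3*0.275489 - 1*(-0.646378) - 2*(-0.36699) + 0*0.609601 = 0.5539


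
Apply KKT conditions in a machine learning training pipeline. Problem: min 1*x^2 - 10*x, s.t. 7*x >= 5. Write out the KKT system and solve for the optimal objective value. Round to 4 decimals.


Step 1: Try lambda = 0 (constraint inactive).
Stationarity: 2*1*x - 10 = 0
x* = 10/(2*1) = 5.0
Check constraint: 7*5.0 = 35.0 >= 5 -- satisfied.
Step 2: Compute optimal value.
f(x*) = 1*5.0^2 - 10*5.0 = -25.0


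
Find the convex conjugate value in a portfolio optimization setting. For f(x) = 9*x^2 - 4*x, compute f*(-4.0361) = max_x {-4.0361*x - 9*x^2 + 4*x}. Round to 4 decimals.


f*(y) = sup_x {y*x - a*x^2 - b*x} = sup_x {(y-b)*x - a*x^2}
FOC: (y - b) - 2a*x = 0 => x* = (y - b)/(2a)
x* = (-4.0361 + 4)/(2*9) = -0.002
f*(-4.0361) = (y-b)^2/(4a) = (-4.0361 + 4)^2/(4*9)
= 0.0013/36 = 0.0


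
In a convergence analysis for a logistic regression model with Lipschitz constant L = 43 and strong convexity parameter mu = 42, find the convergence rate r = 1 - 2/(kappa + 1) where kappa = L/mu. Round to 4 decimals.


Step 1: Compute the condition number.
kappa = L/mu = 43/42 = 1.0238
Step 2: Compute the convergence rate.
r = 1 - 2/(kappa + 1) = 1 - 2*mu/(L + mu) = (L - mu)/(L + mu) = 1/85 = 0.0118


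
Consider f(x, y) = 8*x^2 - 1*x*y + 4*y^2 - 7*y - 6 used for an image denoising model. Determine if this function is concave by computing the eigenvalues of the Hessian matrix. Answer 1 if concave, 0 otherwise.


The Hessian of f(x,y) = 8*x^2 - 1*x*y + 4*y^2 - 7*y - 6 is:
H = [[16, -1], [-1, 8]]
Trace = 16 + 8 = 24
Determinant = 16*8 - (-1)^2 = 127
Discriminant = (24)^2 - 4*127 = 68.0
Eigenvalues: lambda_1 = 7.8769, lambda_2 = 16.1231
The function is not concave.

0


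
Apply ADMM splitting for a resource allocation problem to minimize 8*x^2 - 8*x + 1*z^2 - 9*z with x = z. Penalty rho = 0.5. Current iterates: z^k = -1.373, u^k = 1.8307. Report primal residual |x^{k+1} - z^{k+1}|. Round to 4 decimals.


ADMM iteration with rho = 0.5, z^k = -1.373, u^k = 1.8307
Step 1: x-update.
Minimize 8*x^2 - 8*x + (0.5/2)*(x + 1.373 + 1.8307)^2
FOC: (2*8 + 0.5)*x = 8 + 0.5*(-1.373 - 1.8307)
x^{k+1} = 0.3878
Step 2: z-update.
Minimize 1*z^2 - 9*z + (0.5/2)*(0.3878 - z + 1.8307)^2
FOC: (2*1 + 0.5)*z = 9 + 0.5*(0.3878 + 1.8307)
z^{k+1} = 4.0437
Step 3: u-update.
u^{k+1} = 1.8307 + 0.3878 - 4.0437 = -1.8252
Step 4: Primal residual = |0.3878 - 4.0437| = 3.6559


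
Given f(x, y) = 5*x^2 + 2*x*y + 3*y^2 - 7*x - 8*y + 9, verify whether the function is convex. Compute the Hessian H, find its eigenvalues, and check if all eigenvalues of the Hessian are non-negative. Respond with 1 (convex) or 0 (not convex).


The Hessian of f(x,y) = 5*x^2 + 2*x*y + 3*y^2 - 7*x - 8*y + 9 is:
H = [[10, 2], [2, 6]]
Trace = 10 + 6 = 16
Determinant = 10*6 - (2)^2 = 56
Discriminant = (16)^2 - 4*56 = 32.0
Eigenvalues: lambda_1 = 5.1716, lambda_2 = 10.8284
The function is convex.

1


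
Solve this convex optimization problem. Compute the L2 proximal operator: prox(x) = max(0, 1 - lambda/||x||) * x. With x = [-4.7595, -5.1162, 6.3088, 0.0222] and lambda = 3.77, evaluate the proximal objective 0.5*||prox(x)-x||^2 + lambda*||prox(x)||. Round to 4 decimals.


Step 1: Compute ||x||.
||x|| = 9.4143
Step 2: Compute scaling factor.
scale = max(0, 1 - 3.77/9.4143) = 0.5995
Step 3: prox(x) = [-2.8535, -3.0674, 3.7824, 0.0133]
||prox(x)|| = 5.6443
Step 4: Proximal objective.
0.5*||prox-x||^2 = 7.1065
lambda*||prox|| = 21.279
Total = 28.3856


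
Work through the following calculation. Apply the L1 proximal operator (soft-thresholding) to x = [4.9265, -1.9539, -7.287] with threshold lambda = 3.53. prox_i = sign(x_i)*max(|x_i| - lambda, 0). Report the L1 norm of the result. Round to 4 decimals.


Soft-thresholding with lambda = 3.53:
prox(4.9265) = sign(4.9265)*max(|4.9265| - 3.53, 0) = 1.3965
prox(-1.9539) = sign(-1.9539)*max(|-1.9539| - 3.53, 0) = 0.0
prox(-7.287) = sign(-7.287)*max(|-7.287| - 3.53, 0) = -3.757
prox(x) = [1.3965, 0.0, -3.757]
||prox(x)||_1 = 1.3965 + 0.0 + 3.757 = 5.1535


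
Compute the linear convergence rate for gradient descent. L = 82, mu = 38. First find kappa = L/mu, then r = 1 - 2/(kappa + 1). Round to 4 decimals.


Step 1: Compute the condition number.
kappa = L/mu = 82/38 = 2.1579
Step 2: Compute the convergence rate.
r = 1 - 2/(kappa + 1) = 1 - 2*mu/(L + mu) = (L - mu)/(L + mu) = 44/120 = 0.3667


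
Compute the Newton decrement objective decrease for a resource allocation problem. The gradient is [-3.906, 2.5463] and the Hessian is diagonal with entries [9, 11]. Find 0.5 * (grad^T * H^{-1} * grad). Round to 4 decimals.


Step 1: H is diagonal, so H^(-1) * g = [-0.434, 0.2315].
Step 2: g^T H^(-1) g = sum_i g_i^2 / H_ii
  = (-3.906)^2/9 + (2.5463)^2/11
  = 1.6952 + 0.5894 = 2.2846
Step 3: Objective decrease = 0.5 * g^T H^(-1) g = 1.1423


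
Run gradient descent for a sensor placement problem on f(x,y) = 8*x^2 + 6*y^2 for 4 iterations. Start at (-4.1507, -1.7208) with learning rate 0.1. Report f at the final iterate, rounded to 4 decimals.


Gradient descent on f(x,y) = 8*x^2 + 6*y^2.
Starting point: (-4.1507, -1.7208), alpha = 0.1
Step 1: grad_x = 2*8*-4.1507 = -66.4112, grad_y = 2*6*-1.7208 = -20.6496
  x_1 = -4.1507 - 0.1*-66.4112 = 2.4904
  y_1 = -1.7208 - 0.1*-20.6496 = 0.3442
Step 2: grad_x = 2*8*2.4904 = 39.8467, grad_y = 2*6*0.3442 = 4.1299
  x_2 = 2.4904 - 0.1*39.8467 = -1.4943
  y_2 = 0.3442 - 0.1*4.1299 = -0.0688
Step 3: grad_x = 2*8*-1.4943 = -23.908, grad_y = 2*6*-0.0688 = -0.826
  x_3 = -1.4943 - 0.1*-23.908 = 0.8966
  y_3 = -0.0688 - 0.1*-0.826 = 0.0138
Step 4: grad_x = 2*8*0.8966 = 14.3448, grad_y = 2*6*0.0138 = 0.1652
  x_4 = 0.8966 - 0.1*14.3448 = -0.5379
  y_4 = 0.0138 - 0.1*0.1652 = -0.0028
f(-0.5379, -0.0028) = 8*(-0.5379)^2 + 6*(-0.0028)^2 = 2.315


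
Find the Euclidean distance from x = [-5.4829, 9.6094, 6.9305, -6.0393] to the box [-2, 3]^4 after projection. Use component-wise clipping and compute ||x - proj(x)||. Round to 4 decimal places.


Project each component onto [-2, 3].
clip(-5.4829) = -2.0, clip(9.6094) = 3.0, clip(6.9305) = 3.0, clip(-6.0393) = -2.0
Projection = [-2.0, 3.0, 3.0, -2.0]
Squared diffs: [12.1306, 43.6842, 15.4488, 16.3159]
Distance = sqrt(87.5795) = 9.3584


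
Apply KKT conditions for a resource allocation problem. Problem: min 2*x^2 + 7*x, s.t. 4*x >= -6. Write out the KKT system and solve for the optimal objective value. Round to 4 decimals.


Step 1: Try lambda = 0 (constraint inactive).
x_unc = -7/(2*2) = -1.75
Check: 4*-1.75 = -7.0 < -6 -- violated!
Step 2: Constraint must be active: 4*x = -6
x* = -6/4 = -1.5
lambda = (2*2*(-1.5) + 7)/4 = 0.25
Step 3: Compute optimal value.
f(x*) = 2*(-1.5)^2 + 7*(-1.5) = -6.0


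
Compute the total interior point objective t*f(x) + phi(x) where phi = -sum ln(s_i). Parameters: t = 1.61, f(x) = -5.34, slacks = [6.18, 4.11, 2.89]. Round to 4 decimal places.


Step 1: Compute log-barrier.
ln values: [1.8213, 1.4134, 1.0613]
phi = -(1.8213 + 1.4134 + 1.0613) = -4.296
Step 2: Compute augmented objective.
t*f(x) = 1.61*-5.34 = -8.5974
Total = -8.5974 - 4.296 = -12.8934


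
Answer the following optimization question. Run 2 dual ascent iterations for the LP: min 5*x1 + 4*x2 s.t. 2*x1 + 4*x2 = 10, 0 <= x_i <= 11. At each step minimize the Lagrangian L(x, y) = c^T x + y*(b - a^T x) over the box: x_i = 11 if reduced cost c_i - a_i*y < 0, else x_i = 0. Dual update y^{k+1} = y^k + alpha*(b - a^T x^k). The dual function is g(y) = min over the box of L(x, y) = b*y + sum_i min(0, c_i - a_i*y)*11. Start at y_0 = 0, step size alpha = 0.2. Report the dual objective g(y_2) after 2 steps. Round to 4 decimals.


Dual ascent for LP: min 5*x1 + 4*x2, 2*x1 + 4*x2 = 10, 0 <= x_i <= 11
Step 1: y^k = 0.0, reduced costs: (5.0, 4.0)
  x^k = (0.0, 0.0), subgradient = b - a^T x = 10.0
  y^{k+1} = 0.0 + 0.2*10.0 = 2.0
Step 2: y^k = 2.0, reduced costs: (1.0, -4.0)
  x^k = (0.0, 11.0), subgradient = b - a^T x = -34.0
  y^{k+1} = 2.0 + 0.2*-34.0 = -4.8
Dual objective at y_2 = -4.8: reduced costs (14.6, 23.2), box minimizer x = (0.0, 0.0)
g(y_2) = b*y + (c1 - a1*y)*x1 + (c2 - a2*y)*x2 = 10*(-4.8) + 14.6*0.0 + 23.2*0.0 = -48.0 + 0.0 + 0.0 = -48.0


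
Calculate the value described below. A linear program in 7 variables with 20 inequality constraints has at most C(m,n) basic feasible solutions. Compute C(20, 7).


Each vertex corresponds to some choice of n active constraints out of m, so the number of vertices is at most C(m, n) = m! / (n!(m-n)!).
m = 20, n = 7
Numerator: 20 * 19 * 18 * 17 * 16 * 15 * 14
Denominator: 7! = 5040
C(20, 7) = 77520


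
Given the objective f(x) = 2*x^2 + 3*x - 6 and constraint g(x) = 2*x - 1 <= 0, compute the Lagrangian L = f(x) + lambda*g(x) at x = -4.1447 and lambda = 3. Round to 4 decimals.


Step 1: Evaluate f(x).
f(-4.1447) = 2*(-4.1447)^2 + 3*(-4.1447) - 6 = 15.923
Step 2: Evaluate g(x).
g(-4.1447) = 2*-4.1447 - 1 = -9.2894
Step 3: Compute Lagrangian.
L = 15.923 + 3*-9.2894 = -11.9452


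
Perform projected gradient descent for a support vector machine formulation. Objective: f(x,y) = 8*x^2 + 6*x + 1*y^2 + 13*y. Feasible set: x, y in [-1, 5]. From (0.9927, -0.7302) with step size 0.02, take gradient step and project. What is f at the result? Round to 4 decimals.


Step 1: Compute gradient at (0.9927, -0.7302).
grad_x = 2*8*0.9927 + 6 = 21.8832
grad_y = 2*1*-0.7302 + 13 = 11.5396
Step 2: Gradient step.
x_raw = 0.9927 - 0.02*21.8832 = 0.555
y_raw = -0.7302 - 0.02*11.5396 = -0.961
Step 3: Project onto [-1, 5].
x_proj = clip(0.555) = 0.555
y_proj = clip(-0.961) = -0.961
Step 4: Evaluate f.
f(0.555, -0.961) = -5.7747


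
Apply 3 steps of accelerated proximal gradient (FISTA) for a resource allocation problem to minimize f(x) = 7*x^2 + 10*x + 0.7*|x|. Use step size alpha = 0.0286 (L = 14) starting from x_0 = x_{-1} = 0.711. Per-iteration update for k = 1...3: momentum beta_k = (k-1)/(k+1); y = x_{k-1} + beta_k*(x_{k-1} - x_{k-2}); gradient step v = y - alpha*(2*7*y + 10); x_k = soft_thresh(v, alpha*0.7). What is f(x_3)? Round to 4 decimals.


FISTA on f(x) = 7*x^2 + 10*x + 0.7*|x|
L = 14, alpha = 0.0286
Iteration 1: beta = 0.0, y = 0.711 + 0.0*(0.711 - 0.711) = 0.711
  grad(y) = 19.954, v = y - alpha*grad = 0.1403
  prox(v) = soft_thresh(0.1403, 0.02) = 0.1203
Iteration 2: beta = 0.3333, y = 0.1203 + 0.3333*(0.1203 - 0.711) = -0.0766
  grad(y) = 8.9275, v = y - alpha*grad = -0.3319
  prox(v) = soft_thresh(-0.3319, 0.02) = -0.3119
Iteration 3: beta = 0.5, y = -0.3119 + 0.5*(-0.3119 - 0.1203) = -0.528
  grad(y) = 2.6078, v = y - alpha*grad = -0.6026
  prox(v) = soft_thresh(-0.6026, 0.02) = -0.5826
f(x_3) = 7*(-0.5826)^2 + 10*(-0.5826) + 0.7*|-0.5826| = -3.0422


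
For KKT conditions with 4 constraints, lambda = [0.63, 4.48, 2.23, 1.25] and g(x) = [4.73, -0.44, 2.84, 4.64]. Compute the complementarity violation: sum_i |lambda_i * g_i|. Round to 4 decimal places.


KKT complementary slackness check:
lambda_1 * g_1 = 0.63 * 4.73 = 2.9799
lambda_2 * g_2 = 4.48 * -0.44 = -1.9712
lambda_3 * g_3 = 2.23 * 2.84 = 6.3332
lambda_4 * g_4 = 1.25 * 4.64 = 5.8
Total violation = 2.9799 + 1.9712 + 6.3332 + 5.8 = 17.0843


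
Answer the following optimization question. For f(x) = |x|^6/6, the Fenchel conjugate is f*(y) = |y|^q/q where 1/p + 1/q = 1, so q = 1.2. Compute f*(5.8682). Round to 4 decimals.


The conjugate exponent q satisfies 1/p + 1/q = 1.
p = 6, so q = 6/(6 - 1) = 1.2
|y|^q = 5.8682^1.2 = 8.36
f*(5.8682) = 8.36 / 1.2 = 6.9667


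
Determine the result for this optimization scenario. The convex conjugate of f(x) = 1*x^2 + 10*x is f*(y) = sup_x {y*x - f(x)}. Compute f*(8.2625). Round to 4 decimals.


f*(y) = sup_x {y*x - a*x^2 - b*x} = sup_x {(y-b)*x - a*x^2}
FOC: (y - b) - 2a*x = 0 => x* = (y - b)/(2a)
x* = (8.2625 - 10)/(2*1) = -0.8688
f*(8.2625) = (y-b)^2/(4a) = (8.2625 - 10)^2/(4*1)
= 3.0189/4 = 0.7547


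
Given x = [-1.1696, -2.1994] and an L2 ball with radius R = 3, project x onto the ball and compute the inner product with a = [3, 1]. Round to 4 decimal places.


Step 1: Compute ||x|| (intermediates to 6 decimals).
||x|| = sqrt((-1.1696)^2 + (-2.1994)^2) = 2.491049
Step 2: Project.
Since ||x|| <= R, proj = x (no scaling needed).
proj(x) = [-1.1696, -2.1994]
Step 3: Dot product.
a^T * proj(x) = 3*(-1.1696) + 1*(-2.1994) = -5.7082


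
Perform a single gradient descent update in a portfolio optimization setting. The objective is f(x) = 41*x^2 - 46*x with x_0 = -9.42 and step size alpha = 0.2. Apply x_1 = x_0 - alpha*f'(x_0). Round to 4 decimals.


We compute the gradient at x_0 and apply the update.
f'(x) = 82*x - 46
f'(-9.42) = 82*-9.42 - 46 = -818.44
x_1 = -9.42 - 0.2*-818.44 = 154.268


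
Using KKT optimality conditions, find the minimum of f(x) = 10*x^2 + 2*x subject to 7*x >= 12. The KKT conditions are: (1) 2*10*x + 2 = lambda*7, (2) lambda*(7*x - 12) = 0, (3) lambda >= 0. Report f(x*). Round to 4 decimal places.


Step 1: Try lambda = 0 (constraint inactive).
x_unc = -2/(2*10) = -0.1
Check: 7*-0.1 = -0.7 < 12 -- violated!
Step 2: Constraint must be active: 7*x = 12
x* = 12/7 = 1.7143 (rounded; the exact value 12/7 is used below)
lambda = (2*10*(12/7) + 2)/7 = 5.1837
Step 3: Compute optimal value.
f(x*) = 10*(12/7)^2 + 2*(12/7) = 32.8163


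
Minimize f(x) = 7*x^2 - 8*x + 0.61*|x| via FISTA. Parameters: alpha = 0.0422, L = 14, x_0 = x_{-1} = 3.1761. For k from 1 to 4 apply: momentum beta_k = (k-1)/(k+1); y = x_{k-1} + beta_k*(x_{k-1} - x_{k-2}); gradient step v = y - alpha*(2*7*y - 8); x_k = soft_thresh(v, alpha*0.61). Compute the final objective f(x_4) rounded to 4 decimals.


FISTA on f(x) = 7*x^2 - 8*x + 0.61*|x|
L = 14, alpha = 0.0422
Iteration 1: beta = 0.0, y = 3.1761 + 0.0*(3.1761 - 3.1761) = 3.1761
  grad(y) = 36.4654, v = y - alpha*grad = 1.6373
  prox(v) = soft_thresh(1.6373, 0.0257) = 1.6115
Iteration 2: beta = 0.3333, y = 1.6115 + 0.3333*(1.6115 - 3.1761) = 1.09
  grad(y) = 7.2599, v = y - alpha*grad = 0.7836
  prox(v) = soft_thresh(0.7836, 0.0257) = 0.7579
Iteration 3: beta = 0.5, y = 0.7579 + 0.5*(0.7579 - 1.6115) = 0.3311
  grad(y) = -3.3651, v = y - alpha*grad = 0.4731
  prox(v) = soft_thresh(0.4731, 0.0257) = 0.4473
Iteration 4: beta = 0.6, y = 0.4473 + 0.6*(0.4473 - 0.7579) = 0.261
  grad(y) = -4.346, v = y - alpha*grad = 0.4444
  prox(v) = soft_thresh(0.4444, 0.0257) = 0.4187
f(x_4) = 7*0.4187^2 - 8*0.4187 + 0.61*|0.4187| = -1.867


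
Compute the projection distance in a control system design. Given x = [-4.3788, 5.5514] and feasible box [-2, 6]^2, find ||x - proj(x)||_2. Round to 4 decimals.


Project each component onto [-2, 6].
clip(-4.3788) = -2.0, clip(5.5514) = 5.5514
Projection = [-2.0, 5.5514]
Squared diffs: [5.6587, 0.0]
Distance = sqrt(5.6587) = 2.3788


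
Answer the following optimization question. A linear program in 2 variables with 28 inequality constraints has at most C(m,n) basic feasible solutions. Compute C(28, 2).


Each vertex corresponds to some choice of n active constraints out of m, so the number of vertices is at most C(m, n) = m! / (n!(m-n)!).
m = 28, n = 2
Numerator: 28 * 27
Denominator: 2! = 2
C(28, 2) = 378


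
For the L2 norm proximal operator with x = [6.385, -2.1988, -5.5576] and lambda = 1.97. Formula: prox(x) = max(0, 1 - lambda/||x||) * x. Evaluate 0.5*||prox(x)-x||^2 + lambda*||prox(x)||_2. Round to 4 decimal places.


Step 1: Compute ||x||.
||x|| = 8.7458
Step 2: Compute scaling factor.
scale = max(0, 1 - 1.97/8.7458) = 0.7748
Step 3: prox(x) = [4.9468, -1.7035, -4.3058]
||prox(x)|| = 6.7758
Step 4: Proximal objective.
0.5*||prox-x||^2 = 1.9405
lambda*||prox|| = 13.3483
Total = 15.2889


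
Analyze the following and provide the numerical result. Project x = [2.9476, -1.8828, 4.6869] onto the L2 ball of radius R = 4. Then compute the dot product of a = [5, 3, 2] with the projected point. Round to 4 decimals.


Step 1: Compute ||x|| (intermediates to 6 decimals).
||x|| = sqrt(2.9476^2 + (-1.8828)^2 + 4.6869^2) = 5.848103
Step 2: Project.
Since ||x|| > R, scale = R/||x|| = 4/5.848103 = 0.683982, proj(x) = scale * x
proj(x) = [2.016105, -1.287801, 3.205755]
Step 3: Dot product.
a^T * proj(x) = 5*2.016105 + 3*(-1.287801) + 2*3.205755 = 12.6286


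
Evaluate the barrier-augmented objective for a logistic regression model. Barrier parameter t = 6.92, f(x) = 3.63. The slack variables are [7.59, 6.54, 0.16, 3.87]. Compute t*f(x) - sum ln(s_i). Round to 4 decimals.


Step 1: Compute log-barrier.
ln values: [2.0268, 1.8779, -1.8326, 1.3533]
phi = -(2.0268 + 1.8779 - 1.8326 + 1.3533) = -3.4254
Step 2: Compute augmented objective.
t*f(x) = 6.92*3.63 = 25.1196
Total = 25.1196 - 3.4254 = 21.6942


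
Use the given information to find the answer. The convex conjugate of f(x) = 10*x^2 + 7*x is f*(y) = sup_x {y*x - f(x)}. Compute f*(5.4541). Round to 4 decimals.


f*(y) = sup_x {y*x - a*x^2 - b*x} = sup_x {(y-b)*x - a*x^2}
FOC: (y - b) - 2a*x = 0 => x* = (y - b)/(2a)
x* = (5.4541 - 7)/(2*10) = -0.0773
f*(5.4541) = (y-b)^2/(4a) = (5.4541 - 7)^2/(4*10)
= 2.3898/40 = 0.0597


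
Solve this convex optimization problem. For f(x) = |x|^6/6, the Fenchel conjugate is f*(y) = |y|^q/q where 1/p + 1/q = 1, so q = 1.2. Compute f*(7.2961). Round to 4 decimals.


The conjugate exponent q satisfies 1/p + 1/q = 1.
p = 6, so q = 6/(6 - 1) = 1.2
|y|^q = 7.2961^1.2 = 10.857
f*(7.2961) = 10.857 / 1.2 = 9.0475


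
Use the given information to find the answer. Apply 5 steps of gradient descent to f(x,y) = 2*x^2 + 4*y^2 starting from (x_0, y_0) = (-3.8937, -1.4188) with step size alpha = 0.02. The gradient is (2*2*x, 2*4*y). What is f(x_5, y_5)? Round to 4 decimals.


Gradient descent on f(x,y) = 2*x^2 + 4*y^2.
Starting point: (-3.8937, -1.4188), alpha = 0.02
Step 1: grad_x = 2*2*-3.8937 = -15.5748, grad_y = 2*4*-1.4188 = -11.3504
  x_1 = -3.8937 - 0.02*-15.5748 = -3.5822
  y_1 = -1.4188 - 0.02*-11.3504 = -1.1918
Step 2: grad_x = 2*2*-3.5822 = -14.3288, grad_y = 2*4*-1.1918 = -9.5343
  x_2 = -3.5822 - 0.02*-14.3288 = -3.2956
  y_2 = -1.1918 - 0.02*-9.5343 = -1.0011
Step 3: grad_x = 2*2*-3.2956 = -13.1825, grad_y = 2*4*-1.0011 = -8.0088
  x_3 = -3.2956 - 0.02*-13.1825 = -3.032
  y_3 = -1.0011 - 0.02*-8.0088 = -0.8409
Step 4: grad_x = 2*2*-3.032 = -12.1279, grad_y = 2*4*-0.8409 = -6.7274
  x_4 = -3.032 - 0.02*-12.1279 = -2.7894
  y_4 = -0.8409 - 0.02*-6.7274 = -0.7064
Step 5: grad_x = 2*2*-2.7894 = -11.1577, grad_y = 2*4*-0.7064 = -5.651
  x_5 = -2.7894 - 0.02*-11.1577 = -2.5663
  y_5 = -0.7064 - 0.02*-5.651 = -0.5934
f(-2.5663, -0.5934) = 2*(-2.5663)^2 + 4*(-0.5934)^2 = 14.5797


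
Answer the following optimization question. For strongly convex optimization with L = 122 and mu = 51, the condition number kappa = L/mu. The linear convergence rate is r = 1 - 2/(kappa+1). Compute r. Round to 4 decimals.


Step 1: Compute the condition number.
kappa = L/mu = 122/51 = 2.3922
Step 2: Compute the convergence rate.
r = 1 - 2/(kappa + 1) = 1 - 2*mu/(L + mu) = (L - mu)/(L + mu) = 71/173 = 0.4104


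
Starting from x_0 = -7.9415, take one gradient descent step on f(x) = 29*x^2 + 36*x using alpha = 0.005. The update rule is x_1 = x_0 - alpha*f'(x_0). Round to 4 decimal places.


We compute the gradient at x_0 and apply the update.
f'(x) = 58*x + 36
f'(-7.9415) = 58*-7.9415 + 36 = -424.607
x_1 = -7.9415 - 0.005*-424.607 = -5.8185


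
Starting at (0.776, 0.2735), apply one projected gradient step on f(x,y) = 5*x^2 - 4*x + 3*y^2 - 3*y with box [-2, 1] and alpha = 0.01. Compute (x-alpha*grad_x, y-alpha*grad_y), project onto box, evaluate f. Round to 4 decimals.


Step 1: Compute gradient at (0.776, 0.2735).
grad_x = 2*5*0.776 - 4 = 3.76
grad_y = 2*3*0.2735 - 3 = -1.359
Step 2: Gradient step.
x_raw = 0.776 - 0.01*3.76 = 0.7384
y_raw = 0.2735 - 0.01*-1.359 = 0.2871
Step 3: Project onto [-2, 1].
x_proj = clip(0.7384) = 0.7384
y_proj = clip(0.2871) = 0.2871
Step 4: Evaluate f.
f(0.7384, 0.2871) = -0.8414


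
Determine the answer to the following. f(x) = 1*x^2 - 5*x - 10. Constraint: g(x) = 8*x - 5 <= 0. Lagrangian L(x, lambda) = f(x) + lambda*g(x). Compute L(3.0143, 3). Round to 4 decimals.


Step 1: Evaluate f(x).
f(3.0143) = 1*3.0143^2 - 5*3.0143 - 10 = -15.9855
Step 2: Evaluate g(x).
g(3.0143) = 8*3.0143 - 5 = 19.1144
Step 3: Compute Lagrangian.
L = -15.9855 + 3*19.1144 = 41.3577


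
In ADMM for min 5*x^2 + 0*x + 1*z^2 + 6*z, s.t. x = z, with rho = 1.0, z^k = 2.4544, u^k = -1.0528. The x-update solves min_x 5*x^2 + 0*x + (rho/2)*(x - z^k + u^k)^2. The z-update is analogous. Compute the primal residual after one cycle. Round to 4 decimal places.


ADMM iteration with rho = 1.0, z^k = 2.4544, u^k = -1.0528
Step 1: x-update.
Minimize 5*x^2 + 0*x + (1.0/2)*(x - 2.4544 - 1.0528)^2
FOC: (2*5 + 1.0)*x = 0 + 1.0*(2.4544 + 1.0528)
x^{k+1} = 0.3188
Step 2: z-update.
Minimize 1*z^2 + 6*z + (1.0/2)*(0.3188 - z - 1.0528)^2
FOC: (2*1 + 1.0)*z = -6 + 1.0*(0.3188 - 1.0528)
z^{k+1} = -2.2447
Step 3: u-update.
u^{k+1} = -1.0528 + 0.3188 + 2.2447 = 1.5107
Step 4: Primal residual = |0.3188 + 2.2447| = 2.5635


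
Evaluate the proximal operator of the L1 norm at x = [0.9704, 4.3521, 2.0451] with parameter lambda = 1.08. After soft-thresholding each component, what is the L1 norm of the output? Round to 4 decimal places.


Soft-thresholding with lambda = 1.08:
prox(0.9704) = sign(0.9704)*max(|0.9704| - 1.08, 0) = 0.0
prox(4.3521) = sign(4.3521)*max(|4.3521| - 1.08, 0) = 3.2721
prox(2.0451) = sign(2.0451)*max(|2.0451| - 1.08, 0) = 0.9651
prox(x) = [0.0, 3.2721, 0.9651]
||prox(x)||_1 = 0.0 + 3.2721 + 0.9651 = 4.2372


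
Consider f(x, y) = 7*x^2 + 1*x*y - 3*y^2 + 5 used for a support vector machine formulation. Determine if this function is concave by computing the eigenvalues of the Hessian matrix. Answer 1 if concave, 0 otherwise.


The Hessian of f(x,y) = 7*x^2 + 1*x*y - 3*y^2 + 5 is:
H = [[14, 1], [1, -6]]
Trace = 14 - 6 = 8
Determinant = 14*-6 - (1)^2 = -85
Discriminant = (8)^2 - 4*-85 = 404.0
Eigenvalues: lambda_1 = -6.0499, lambda_2 = 14.0499
The function is not concave.

0


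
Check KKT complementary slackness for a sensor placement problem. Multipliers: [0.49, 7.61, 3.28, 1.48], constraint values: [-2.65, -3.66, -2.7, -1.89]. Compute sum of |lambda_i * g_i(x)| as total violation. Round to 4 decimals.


KKT complementary slackness check:
lambda_1 * g_1 = 0.49 * -2.65 = -1.2985
lambda_2 * g_2 = 7.61 * -3.66 = -27.8526
lambda_3 * g_3 = 3.28 * -2.7 = -8.856
lambda_4 * g_4 = 1.48 * -1.89 = -2.7972
Total violation = 1.2985 + 27.8526 + 8.856 + 2.7972 = 40.8043


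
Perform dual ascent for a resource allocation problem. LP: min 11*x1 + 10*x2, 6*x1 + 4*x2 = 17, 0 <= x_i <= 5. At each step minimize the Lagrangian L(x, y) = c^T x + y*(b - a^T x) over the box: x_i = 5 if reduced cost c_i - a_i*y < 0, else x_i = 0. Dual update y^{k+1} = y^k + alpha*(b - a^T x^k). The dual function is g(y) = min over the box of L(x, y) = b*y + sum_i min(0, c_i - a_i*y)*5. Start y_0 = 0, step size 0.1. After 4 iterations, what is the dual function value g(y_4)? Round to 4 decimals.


Dual ascent for LP: min 11*x1 + 10*x2, 6*x1 + 4*x2 = 17, 0 <= x_i <= 5
Step 1: y^k = 0.0, reduced costs: (11.0, 10.0)
  x^k = (0.0, 0.0), subgradient = b - a^T x = 17.0
  y^{k+1} = 0.0 + 0.1*17.0 = 1.7
Step 2: y^k = 1.7, reduced costs: (0.8, 3.2)
  x^k = (0.0, 0.0), subgradient = b - a^T x = 17.0
  y^{k+1} = 1.7 + 0.1*17.0 = 3.4
Step 3: y^k = 3.4, reduced costs: (-9.4, -3.6)
  x^k = (5.0, 5.0), subgradient = b - a^T x = -33.0
  y^{k+1} = 3.4 + 0.1*-33.0 = 0.1
Step 4: y^k = 0.1, reduced costs: (10.4, 9.6)
  x^k = (0.0, 0.0), subgradient = b - a^T x = 17.0
  y^{k+1} = 0.1 + 0.1*17.0 = 1.8
Dual objective at y_4 = 1.8: reduced costs (0.2, 2.8), box minimizer x = (0.0, 0.0)
g(y_4) = b*y + (c1 - a1*y)*x1 + (c2 - a2*y)*x2 = 17*1.8 + 0.2*0.0 + 2.8*0.0 = 30.6 + 0.0 + 0.0 = 30.6


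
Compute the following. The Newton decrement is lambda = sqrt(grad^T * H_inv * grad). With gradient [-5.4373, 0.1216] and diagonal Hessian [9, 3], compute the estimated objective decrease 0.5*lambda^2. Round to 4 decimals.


Step 1: H is diagonal, so H^(-1) * g = [-0.6041, 0.0405].
Step 2: g^T H^(-1) g = sum_i g_i^2 / H_ii
  = (-5.4373)^2/9 + (0.1216)^2/3
  = 3.2849 + 0.0049 = 3.2898
Step 3: Objective decrease = 0.5 * g^T H^(-1) g = 1.6449


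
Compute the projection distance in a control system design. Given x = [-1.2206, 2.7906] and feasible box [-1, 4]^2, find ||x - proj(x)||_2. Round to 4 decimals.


Project each component onto [-1, 4].
clip(-1.2206) = -1.0, clip(2.7906) = 2.7906
Projection = [-1.0, 2.7906]
Squared diffs: [0.0487, 0.0]
Distance = sqrt(0.0487) = 0.2206


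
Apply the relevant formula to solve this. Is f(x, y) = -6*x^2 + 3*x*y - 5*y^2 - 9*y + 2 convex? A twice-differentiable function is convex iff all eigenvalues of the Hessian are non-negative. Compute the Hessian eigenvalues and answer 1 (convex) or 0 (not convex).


The Hessian of f(x,y) = -6*x^2 + 3*x*y - 5*y^2 - 9*y + 2 is:
H = [[-12, 3], [3, -10]]
Trace = -12 - 10 = -22
Determinant = -12*-10 - (3)^2 = 111
Discriminant = (-22)^2 - 4*111 = 40.0
Eigenvalues: lambda_1 = -14.1623, lambda_2 = -7.8377
The function is not convex.

0


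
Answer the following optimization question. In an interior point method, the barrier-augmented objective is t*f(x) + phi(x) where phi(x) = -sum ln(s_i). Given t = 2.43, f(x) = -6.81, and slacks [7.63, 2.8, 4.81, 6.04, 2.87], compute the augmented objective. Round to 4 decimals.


Step 1: Compute log-barrier.
ln values: [2.0321, 1.0296, 1.5707, 1.7984, 1.0543]
phi = -(2.0321 + 1.0296 + 1.5707 + 1.7984 + 1.0543) = -7.4851
Step 2: Compute augmented objective.
t*f(x) = 2.43*-6.81 = -16.5483
Total = -16.5483 - 7.4851 = -24.0334


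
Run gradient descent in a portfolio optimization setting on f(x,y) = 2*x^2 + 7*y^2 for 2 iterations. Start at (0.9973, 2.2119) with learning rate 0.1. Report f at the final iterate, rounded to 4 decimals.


Gradient descent on f(x,y) = 2*x^2 + 7*y^2.
Starting point: (0.9973, 2.2119), alpha = 0.1
Step 1: grad_x = 2*2*0.9973 = 3.9892, grad_y = 2*7*2.2119 = 30.9666
  x_1 = 0.9973 - 0.1*3.9892 = 0.5984
  y_1 = 2.2119 - 0.1*30.9666 = -0.8848
Step 2: grad_x = 2*2*0.5984 = 2.3935, grad_y = 2*7*-0.8848 = -12.3866
  x_2 = 0.5984 - 0.1*2.3935 = 0.359
  y_2 = -0.8848 - 0.1*-12.3866 = 0.3539
f(0.359, 0.3539) = 2*0.359^2 + 7*0.3539^2 = 1.1345


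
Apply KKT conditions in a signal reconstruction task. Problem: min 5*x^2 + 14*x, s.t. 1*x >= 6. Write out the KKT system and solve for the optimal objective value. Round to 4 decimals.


Step 1: Try lambda = 0 (constraint inactive).
x_unc = -14/(2*5) = -1.4
Check: 1*-1.4 = -1.4 < 6 -- violated!
Step 2: Constraint must be active: 1*x = 6
x* = 6/1 = 6.0
lambda = (2*5*6.0 + 14)/1 = 74.0
Step 3: Compute optimal value.
f(x*) = 5*6.0^2 + 14*6.0 = 264.0
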